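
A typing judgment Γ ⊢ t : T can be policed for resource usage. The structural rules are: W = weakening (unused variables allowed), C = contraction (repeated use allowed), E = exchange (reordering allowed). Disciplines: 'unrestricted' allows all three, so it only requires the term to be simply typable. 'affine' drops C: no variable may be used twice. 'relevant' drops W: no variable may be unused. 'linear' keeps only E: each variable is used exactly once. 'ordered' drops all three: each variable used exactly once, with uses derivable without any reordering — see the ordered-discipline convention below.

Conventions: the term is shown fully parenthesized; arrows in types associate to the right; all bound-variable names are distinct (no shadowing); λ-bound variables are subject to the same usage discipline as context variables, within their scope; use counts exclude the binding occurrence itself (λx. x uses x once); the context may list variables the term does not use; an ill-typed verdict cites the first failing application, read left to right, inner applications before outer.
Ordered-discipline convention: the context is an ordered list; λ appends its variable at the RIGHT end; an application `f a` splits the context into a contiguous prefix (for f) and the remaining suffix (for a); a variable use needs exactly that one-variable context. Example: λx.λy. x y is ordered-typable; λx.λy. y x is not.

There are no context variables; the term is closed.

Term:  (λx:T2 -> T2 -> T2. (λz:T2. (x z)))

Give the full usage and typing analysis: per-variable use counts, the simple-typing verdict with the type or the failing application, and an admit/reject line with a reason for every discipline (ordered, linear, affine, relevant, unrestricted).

use counts: x [bound]=1, z [bound]=1
order of uses: x, z
typing: ✓ — (T2 -> T2 -> T2) -> T2 -> T2 -> T2
ordered ✓ (x, z: once each, no exchange needed)
linear ✓ (x, z: one use apiece)
affine ✓ (x, z: no repeats, contraction unneeded)
relevant ✓ (x, z: all used, weakening unneeded)
unrestricted ✓ (well-typed at (T2 -> T2 -> T2) -> T2 -> T2 -> T2; no restrictions here)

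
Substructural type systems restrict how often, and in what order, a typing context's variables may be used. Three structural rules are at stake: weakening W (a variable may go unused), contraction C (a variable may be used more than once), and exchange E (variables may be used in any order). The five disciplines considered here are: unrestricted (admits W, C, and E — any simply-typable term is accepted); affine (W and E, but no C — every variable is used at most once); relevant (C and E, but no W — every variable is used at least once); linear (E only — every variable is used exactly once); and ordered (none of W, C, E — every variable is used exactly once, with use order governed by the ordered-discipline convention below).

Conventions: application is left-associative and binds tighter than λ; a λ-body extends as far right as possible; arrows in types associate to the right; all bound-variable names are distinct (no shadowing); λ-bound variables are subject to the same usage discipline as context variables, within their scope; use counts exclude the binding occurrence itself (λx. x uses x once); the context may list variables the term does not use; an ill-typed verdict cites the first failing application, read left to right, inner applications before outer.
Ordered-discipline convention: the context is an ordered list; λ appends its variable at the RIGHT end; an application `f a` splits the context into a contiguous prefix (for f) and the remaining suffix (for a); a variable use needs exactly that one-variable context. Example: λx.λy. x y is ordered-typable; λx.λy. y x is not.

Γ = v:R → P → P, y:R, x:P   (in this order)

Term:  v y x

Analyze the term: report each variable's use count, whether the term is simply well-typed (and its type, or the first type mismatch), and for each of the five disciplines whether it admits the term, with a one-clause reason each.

usage: v ×1; y ×1; x ×1
order of uses: v, y, x
typing: well-typed — term : P
ordered ✓ (single-use (v, y, x), ordered derivation ok)
linear ✓ (v, y, x: one use apiece)
affine ✓ (no duplicate uses among v, y, x)
relevant ✓ (v, y, x: all used, weakening unneeded)
unrestricted ✓ (typability at P is all that's needed)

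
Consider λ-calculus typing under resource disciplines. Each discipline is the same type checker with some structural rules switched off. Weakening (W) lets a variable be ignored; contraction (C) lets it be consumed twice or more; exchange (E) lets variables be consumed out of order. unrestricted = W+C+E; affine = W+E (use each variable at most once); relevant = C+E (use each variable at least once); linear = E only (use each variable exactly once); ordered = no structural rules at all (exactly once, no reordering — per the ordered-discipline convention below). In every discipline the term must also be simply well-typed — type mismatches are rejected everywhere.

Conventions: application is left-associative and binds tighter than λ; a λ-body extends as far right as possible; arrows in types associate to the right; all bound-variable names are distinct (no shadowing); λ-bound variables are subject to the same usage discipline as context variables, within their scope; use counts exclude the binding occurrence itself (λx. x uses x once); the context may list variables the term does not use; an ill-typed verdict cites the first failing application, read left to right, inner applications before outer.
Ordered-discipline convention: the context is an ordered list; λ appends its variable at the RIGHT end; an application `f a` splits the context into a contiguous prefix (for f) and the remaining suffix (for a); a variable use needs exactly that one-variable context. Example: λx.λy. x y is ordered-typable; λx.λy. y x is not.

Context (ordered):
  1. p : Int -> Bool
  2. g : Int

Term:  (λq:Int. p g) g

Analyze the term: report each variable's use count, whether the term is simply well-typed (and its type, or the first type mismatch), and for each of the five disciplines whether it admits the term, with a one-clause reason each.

use counts: p=1, g=2, q [bound]=0
uses in reading order: p, g, g
typing: well-typed — term : Bool
ordered ✗ (repeated use of g ×2; q left unused)
linear ✗ (repeated use of g ×2; q left unused)
affine ✗ (repeated use of g ×2)
relevant ✗ (q left unused)
unrestricted ✓ (type-checks (Bool) and nothing is barred)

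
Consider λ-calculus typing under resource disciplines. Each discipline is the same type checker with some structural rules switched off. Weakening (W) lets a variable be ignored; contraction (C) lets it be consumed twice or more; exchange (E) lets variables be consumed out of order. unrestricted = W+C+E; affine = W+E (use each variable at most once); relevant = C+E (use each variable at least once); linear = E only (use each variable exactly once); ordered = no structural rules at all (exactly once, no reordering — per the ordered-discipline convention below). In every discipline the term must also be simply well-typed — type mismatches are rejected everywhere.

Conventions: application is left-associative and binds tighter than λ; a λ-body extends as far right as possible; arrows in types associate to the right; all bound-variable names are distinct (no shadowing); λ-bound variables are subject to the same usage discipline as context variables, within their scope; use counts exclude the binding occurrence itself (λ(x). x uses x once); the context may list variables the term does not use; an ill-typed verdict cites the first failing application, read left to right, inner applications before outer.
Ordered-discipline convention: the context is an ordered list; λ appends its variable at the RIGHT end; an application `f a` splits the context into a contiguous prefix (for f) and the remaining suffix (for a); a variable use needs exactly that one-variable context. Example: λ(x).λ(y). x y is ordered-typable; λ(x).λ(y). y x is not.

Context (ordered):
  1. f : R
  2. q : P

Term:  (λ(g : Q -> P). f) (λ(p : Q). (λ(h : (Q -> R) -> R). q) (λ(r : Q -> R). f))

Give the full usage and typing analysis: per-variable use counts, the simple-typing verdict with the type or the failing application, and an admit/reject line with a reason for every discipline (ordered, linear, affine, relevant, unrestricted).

counts: f: 2×, q: 1×, g (bound): 0×, p (bound): 0×, h (bound): 0×, r (bound): 0×
order of uses: f, q, f
typing: well-typed — term : R
ordered: ✗ — repeated use of f ×2; needs weakening: g, p, h, r unused
linear: ✗ — repeated use of f ×2; needs weakening: g, p, h, r unused
affine: ✗ — repeated use of f ×2
relevant: ✗ — needs weakening: g, p, h, r unused
unrestricted: ✓ — typability at R is all that's needed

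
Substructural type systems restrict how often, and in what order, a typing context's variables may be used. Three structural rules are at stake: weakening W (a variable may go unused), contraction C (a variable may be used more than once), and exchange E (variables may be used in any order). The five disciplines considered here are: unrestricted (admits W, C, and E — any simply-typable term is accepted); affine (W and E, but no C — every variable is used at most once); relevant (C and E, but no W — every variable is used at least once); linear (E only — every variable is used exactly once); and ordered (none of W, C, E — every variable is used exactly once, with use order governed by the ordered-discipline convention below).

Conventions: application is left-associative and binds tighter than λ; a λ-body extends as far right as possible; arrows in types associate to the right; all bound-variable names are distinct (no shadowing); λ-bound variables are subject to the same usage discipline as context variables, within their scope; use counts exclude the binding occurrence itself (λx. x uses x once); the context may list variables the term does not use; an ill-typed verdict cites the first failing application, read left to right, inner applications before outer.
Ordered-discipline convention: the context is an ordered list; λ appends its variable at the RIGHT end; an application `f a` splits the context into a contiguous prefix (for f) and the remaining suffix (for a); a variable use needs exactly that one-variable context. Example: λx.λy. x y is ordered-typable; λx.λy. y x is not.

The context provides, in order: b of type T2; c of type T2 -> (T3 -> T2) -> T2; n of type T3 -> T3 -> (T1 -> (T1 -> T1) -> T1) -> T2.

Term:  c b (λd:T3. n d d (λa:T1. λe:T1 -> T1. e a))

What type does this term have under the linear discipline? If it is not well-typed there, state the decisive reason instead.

not well-typed under linear — d ×2 used more than once (contraction)
usage: b: 1, c: 1, n: 1, d (bound): 2, a (bound): 1, e (bound): 1
use order (left to right): c, b, n, d, d, e, a
typing: well-typed — term : T2
summary: ordered ✗ · linear ✗ · affine ✗ · relevant ✓ · unrestricted ✓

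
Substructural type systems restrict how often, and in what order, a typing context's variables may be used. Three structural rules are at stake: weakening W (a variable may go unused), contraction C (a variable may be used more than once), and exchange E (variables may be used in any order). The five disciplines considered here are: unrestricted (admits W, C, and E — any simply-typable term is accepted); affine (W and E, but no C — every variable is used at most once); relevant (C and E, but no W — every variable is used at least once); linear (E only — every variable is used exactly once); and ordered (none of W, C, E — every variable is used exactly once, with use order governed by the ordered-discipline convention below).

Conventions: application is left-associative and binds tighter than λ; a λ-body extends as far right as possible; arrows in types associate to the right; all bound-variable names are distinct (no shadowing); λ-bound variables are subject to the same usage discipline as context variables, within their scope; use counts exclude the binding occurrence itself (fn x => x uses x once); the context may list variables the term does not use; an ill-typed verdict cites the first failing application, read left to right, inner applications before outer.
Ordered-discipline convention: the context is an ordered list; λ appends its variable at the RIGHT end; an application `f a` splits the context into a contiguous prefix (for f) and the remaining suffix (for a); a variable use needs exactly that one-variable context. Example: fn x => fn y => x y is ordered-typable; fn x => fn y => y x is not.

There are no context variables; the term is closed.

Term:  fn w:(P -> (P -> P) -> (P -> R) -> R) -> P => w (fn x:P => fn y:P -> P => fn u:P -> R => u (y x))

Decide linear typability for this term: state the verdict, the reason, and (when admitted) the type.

yes — w, x, y, u: one use apiece; term : ((P -> (P -> P) -> (P -> R) -> R) -> P) -> P
counts: w (λ-bound): 1×, x (λ-bound): 1×, y (λ-bound): 1×, u (λ-bound): 1×
uses in reading order: w, u, y, x
typing: well-typed — term : ((P -> (P -> P) -> (P -> R) -> R) -> P) -> P
summary: ordered ✗, linear ✓, affine ✓, relevant ✓, unrestricted ✓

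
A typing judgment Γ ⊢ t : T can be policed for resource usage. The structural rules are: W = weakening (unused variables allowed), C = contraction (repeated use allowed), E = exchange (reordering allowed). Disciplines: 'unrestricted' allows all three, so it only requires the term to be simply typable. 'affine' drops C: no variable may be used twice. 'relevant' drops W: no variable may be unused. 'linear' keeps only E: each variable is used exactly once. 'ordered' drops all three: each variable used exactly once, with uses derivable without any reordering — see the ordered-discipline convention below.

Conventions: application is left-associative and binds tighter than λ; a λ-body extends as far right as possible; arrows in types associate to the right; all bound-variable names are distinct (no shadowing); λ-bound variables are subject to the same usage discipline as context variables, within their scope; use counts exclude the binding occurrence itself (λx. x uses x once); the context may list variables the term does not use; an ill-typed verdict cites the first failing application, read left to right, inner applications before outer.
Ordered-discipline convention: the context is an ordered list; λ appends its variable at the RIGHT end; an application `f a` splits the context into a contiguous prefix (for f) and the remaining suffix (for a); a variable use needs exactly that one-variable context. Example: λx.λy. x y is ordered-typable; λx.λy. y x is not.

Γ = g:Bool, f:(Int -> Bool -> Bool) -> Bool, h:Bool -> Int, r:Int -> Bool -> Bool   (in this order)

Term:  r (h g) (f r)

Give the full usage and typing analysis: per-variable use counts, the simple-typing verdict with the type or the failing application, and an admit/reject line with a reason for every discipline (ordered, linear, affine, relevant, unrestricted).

use counts: g: 1; f: 1; h: 1; r: 2
left-to-right use order: r, h, g, f, r
typing: ✓ — Bool
ordered: ✗ — repeated use of r ×2
linear: ✗ — repeated use of r ×2
affine: ✗ — repeated use of r ×2
relevant: ✓ — at least one use each (g, f, h, r)
unrestricted: ✓ — typability at Bool is all that's needed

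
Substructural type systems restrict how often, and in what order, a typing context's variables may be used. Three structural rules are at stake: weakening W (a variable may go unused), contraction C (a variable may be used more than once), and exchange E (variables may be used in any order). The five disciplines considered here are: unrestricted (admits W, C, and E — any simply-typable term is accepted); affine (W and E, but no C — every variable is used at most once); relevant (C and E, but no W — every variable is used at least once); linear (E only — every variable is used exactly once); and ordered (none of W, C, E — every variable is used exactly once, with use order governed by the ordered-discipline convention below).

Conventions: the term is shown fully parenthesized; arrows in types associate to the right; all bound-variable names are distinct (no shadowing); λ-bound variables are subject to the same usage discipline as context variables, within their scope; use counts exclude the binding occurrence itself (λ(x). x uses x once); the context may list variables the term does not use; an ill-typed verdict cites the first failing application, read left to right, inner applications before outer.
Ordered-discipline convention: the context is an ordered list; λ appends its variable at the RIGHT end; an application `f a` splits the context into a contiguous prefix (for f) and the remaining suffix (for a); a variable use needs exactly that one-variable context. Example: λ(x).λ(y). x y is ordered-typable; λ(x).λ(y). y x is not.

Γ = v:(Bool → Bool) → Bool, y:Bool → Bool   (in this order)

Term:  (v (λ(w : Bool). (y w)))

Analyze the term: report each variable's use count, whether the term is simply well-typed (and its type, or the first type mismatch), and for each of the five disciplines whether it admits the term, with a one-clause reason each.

usage: v=1; y=1; w (bound)=1
use order (left to right): v, y, w
typing: ✓ — Bool
ordered: ✓, single-use (v, y, w), ordered derivation ok
linear: ✓, v, y, w: one use apiece
affine: ✓, none of v, y, w used more than once
relevant: ✓, v, y, w: all used, weakening unneeded
unrestricted: ✓, simply typable at Bool; W, C, E all held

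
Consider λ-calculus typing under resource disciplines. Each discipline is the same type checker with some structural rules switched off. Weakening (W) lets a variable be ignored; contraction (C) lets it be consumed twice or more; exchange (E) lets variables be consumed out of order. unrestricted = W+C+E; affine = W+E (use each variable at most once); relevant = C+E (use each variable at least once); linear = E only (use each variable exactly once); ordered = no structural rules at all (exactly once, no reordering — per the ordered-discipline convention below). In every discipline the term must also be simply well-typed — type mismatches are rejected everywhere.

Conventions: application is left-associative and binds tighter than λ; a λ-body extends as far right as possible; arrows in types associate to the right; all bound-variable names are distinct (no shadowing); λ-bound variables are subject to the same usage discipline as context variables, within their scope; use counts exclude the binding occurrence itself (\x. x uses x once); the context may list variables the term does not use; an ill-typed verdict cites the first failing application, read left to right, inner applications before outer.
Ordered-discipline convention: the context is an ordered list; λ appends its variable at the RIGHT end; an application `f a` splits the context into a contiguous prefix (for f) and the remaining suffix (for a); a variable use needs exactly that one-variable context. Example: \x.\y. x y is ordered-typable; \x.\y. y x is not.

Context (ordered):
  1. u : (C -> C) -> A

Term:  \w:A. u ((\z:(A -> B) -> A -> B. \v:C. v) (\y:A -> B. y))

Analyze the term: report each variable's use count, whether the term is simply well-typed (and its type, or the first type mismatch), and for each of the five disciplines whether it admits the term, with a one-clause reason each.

use counts: u: 1×, w [bound]: 0×, z [bound]: 0×, v [bound]: 1×, y [bound]: 1×
use order (left to right): u, v, y
typing: the term checks, with type A -> A
ordered ✗ (needs weakening: w, z unused)
linear ✗ (needs weakening: w, z unused)
affine ✓ (no duplicate uses among u, w, z, v, y)
relevant ✗ (needs weakening: w, z unused)
unrestricted ✓ (typability at A -> A is all that's needed)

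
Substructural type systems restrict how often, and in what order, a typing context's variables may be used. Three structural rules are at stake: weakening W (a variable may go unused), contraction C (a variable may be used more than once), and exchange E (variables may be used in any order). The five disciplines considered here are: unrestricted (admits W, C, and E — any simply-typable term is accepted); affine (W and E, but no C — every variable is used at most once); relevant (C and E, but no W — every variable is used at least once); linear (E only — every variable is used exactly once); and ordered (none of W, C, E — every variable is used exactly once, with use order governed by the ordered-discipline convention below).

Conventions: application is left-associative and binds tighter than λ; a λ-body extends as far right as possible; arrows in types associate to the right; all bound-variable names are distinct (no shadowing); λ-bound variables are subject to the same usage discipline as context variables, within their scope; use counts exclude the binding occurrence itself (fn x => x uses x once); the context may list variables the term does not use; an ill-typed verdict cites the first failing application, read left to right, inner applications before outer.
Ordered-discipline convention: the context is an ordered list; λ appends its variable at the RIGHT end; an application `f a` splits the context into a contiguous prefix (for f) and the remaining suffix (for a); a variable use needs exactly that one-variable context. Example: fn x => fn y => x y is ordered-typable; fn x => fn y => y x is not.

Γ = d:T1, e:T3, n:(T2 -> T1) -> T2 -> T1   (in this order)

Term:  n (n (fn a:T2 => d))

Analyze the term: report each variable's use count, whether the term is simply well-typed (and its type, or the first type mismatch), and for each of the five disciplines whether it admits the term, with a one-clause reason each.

variable uses: d=1, e=0, n=2, a [bound]=0
left-to-right use order: n, n, d
typing: the term checks, with type T2 -> T1
ordered: ✗ — repeated use of n ×2; e, a never used (weakening)
linear: ✗ — repeated use of n ×2; e, a never used (weakening)
affine: ✗ — repeated use of n ×2
relevant: ✗ — e, a never used (weakening)
unrestricted: ✓ — well-typed at T2 -> T1; no restrictions here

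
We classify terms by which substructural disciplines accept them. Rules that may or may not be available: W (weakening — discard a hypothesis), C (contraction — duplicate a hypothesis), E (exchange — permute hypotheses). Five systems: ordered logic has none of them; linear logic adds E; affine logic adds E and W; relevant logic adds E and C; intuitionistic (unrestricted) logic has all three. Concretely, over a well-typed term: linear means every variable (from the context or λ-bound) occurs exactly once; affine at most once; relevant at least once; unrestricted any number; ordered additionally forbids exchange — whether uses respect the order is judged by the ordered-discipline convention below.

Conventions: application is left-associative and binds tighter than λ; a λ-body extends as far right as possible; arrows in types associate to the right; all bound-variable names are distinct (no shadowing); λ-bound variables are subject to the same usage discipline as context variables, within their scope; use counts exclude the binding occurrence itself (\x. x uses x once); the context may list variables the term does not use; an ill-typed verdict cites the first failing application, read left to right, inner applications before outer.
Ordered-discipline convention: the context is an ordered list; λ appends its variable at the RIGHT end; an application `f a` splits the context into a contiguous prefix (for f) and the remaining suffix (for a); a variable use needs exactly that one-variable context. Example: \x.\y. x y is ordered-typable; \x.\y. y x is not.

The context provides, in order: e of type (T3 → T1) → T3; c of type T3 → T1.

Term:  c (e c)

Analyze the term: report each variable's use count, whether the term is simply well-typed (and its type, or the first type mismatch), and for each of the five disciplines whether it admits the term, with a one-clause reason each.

use counts: e ×1, c ×2
order of uses: c, e, c
typing: well-typed at T1
ordered: ✗, uses contraction: c ×2
linear: ✗, uses contraction: c ×2
affine: ✗, uses contraction: c ×2
relevant: ✓, none of e, c goes unused
unrestricted: ✓, well-typed at T1; no restrictions here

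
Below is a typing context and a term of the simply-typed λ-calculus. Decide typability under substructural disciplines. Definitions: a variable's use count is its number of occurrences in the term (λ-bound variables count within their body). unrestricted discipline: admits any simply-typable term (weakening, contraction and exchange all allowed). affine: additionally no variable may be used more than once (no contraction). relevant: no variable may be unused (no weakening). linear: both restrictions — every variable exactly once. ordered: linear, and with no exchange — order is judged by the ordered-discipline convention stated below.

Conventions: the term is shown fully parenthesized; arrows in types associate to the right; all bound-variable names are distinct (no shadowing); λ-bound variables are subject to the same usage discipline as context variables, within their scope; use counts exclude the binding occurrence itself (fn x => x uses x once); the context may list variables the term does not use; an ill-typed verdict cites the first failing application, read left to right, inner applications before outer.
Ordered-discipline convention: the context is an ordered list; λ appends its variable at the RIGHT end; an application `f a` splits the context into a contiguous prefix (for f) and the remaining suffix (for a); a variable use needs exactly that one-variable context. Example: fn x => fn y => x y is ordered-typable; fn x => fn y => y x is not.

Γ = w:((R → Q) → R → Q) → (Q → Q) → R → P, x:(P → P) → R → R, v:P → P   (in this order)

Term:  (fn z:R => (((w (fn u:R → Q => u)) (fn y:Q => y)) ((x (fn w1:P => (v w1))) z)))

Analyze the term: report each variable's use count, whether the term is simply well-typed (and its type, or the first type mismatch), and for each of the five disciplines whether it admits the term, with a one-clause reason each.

usage: w ×1, x ×1, v ×1, z [bound] ×1, u [bound] ×1, y [bound] ×1, w1 [bound] ×1
use order (left to right): w, u, y, x, v, w1, z
typing: well-typed — term : R → P
ordered: ✓ — w, x, v, z, u, y, w1: once each, no exchange needed
linear: ✓ — w, x, v, z, u, y, w1: one use apiece
affine: ✓ — w, x, v, z, u, y, w1: no repeats, contraction unneeded
relevant: ✓ — at least one use each (w, x, v, z, u, y, w1)
unrestricted: ✓ — type-checks (R → P) and nothing is barred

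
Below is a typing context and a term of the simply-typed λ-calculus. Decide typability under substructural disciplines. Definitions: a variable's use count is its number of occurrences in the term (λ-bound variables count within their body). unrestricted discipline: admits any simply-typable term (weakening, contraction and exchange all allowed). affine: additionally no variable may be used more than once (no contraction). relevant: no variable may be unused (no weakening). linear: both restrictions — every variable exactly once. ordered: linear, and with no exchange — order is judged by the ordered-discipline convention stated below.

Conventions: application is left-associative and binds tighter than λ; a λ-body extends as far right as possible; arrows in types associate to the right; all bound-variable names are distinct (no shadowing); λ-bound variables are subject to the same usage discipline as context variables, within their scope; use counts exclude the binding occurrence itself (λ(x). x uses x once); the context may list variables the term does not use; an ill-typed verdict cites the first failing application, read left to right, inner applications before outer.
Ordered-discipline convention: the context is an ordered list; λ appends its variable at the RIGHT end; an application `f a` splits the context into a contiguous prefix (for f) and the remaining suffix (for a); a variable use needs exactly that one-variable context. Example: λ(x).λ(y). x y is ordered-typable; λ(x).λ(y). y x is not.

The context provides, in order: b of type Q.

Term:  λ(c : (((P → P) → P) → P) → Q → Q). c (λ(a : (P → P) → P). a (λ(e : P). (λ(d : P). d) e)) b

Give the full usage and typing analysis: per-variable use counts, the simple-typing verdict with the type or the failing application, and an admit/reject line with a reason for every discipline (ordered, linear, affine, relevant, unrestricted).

usage: b: 1×; c [bound]: 1×; a [bound]: 1×; e [bound]: 1×; d [bound]: 1×
use order (left to right): c, a, d, e, b
typing: well-typed at ((((P → P) → P) → P) → Q → Q) → Q
ordered: ✗ — no contiguous prefix/suffix split fits c, a, d, e, b
linear: ✓ — exactly-once usage across b, c, a, e, d
affine: ✓ — b, c, a, e, d: no repeats, contraction unneeded
relevant: ✓ — every one of b, c, a, e, d appears
unrestricted: ✓ — typability at ((((P → P) → P) → P) → Q → Q) → Q is all that's needed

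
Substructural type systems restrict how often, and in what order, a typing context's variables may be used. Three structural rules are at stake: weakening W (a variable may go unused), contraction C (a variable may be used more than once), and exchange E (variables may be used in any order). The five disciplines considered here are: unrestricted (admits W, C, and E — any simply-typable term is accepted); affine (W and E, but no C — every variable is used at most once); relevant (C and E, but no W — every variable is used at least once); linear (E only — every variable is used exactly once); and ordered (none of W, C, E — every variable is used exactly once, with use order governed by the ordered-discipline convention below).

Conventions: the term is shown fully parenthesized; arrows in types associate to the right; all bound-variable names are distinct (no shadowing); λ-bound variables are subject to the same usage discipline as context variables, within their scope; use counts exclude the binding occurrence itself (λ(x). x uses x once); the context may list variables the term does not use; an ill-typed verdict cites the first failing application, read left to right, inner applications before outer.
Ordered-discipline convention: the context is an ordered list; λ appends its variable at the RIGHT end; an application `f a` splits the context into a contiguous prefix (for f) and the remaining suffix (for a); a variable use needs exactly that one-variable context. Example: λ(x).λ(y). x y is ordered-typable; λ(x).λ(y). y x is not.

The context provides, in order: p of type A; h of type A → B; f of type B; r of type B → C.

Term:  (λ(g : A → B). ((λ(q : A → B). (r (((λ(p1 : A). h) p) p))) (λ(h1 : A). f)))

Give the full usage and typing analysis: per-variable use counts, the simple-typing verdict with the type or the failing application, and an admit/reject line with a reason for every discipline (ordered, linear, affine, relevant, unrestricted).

use counts: p ×2, h ×1, f ×1, r ×1, g [bound] ×0, q [bound] ×0, p1 [bound] ×0, h1 [bound] ×0
left-to-right use order: r, h, p, p, f
typing: the term checks, with type (A → B) → C
ordered: ✗ — p ×2 used more than once (contraction); needs weakening: g, q, p1, h1 unused
linear: ✗ — p ×2 used more than once (contraction); needs weakening: g, q, p1, h1 unused
affine: ✗ — p ×2 used more than once (contraction)
relevant: ✗ — needs weakening: g, q, p1, h1 unused
unrestricted: ✓ — typability at (A → B) → C is all that's needed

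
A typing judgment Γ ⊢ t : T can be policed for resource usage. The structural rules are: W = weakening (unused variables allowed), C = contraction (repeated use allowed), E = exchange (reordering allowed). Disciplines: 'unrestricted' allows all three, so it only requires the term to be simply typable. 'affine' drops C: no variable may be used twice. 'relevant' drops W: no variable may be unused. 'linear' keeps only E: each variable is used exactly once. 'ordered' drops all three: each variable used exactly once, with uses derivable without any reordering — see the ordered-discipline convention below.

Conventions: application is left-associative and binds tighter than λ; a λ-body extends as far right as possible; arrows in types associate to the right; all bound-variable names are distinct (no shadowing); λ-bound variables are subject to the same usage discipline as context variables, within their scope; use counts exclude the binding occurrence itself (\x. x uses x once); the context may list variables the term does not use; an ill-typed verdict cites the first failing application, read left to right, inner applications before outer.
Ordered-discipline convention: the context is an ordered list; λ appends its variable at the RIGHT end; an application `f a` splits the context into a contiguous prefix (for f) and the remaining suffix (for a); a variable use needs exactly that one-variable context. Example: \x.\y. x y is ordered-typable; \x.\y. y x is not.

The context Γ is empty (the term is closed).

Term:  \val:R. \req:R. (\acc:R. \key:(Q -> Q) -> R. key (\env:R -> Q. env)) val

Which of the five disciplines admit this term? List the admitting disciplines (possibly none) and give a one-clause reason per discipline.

admitted in: none
variable uses: val (λ-bound)=1; req (λ-bound)=0; acc (λ-bound)=0; key (λ-bound)=1; env (λ-bound)=1
order of uses: key, env, val
typing: ill-typed: an argument (R -> Q) -> R -> Q mismatches the expected Q -> Q
ordered: ✗, the type mismatch rejects it
linear: ✗, not simply typable
affine: ✗, fails simple typing
relevant: ✗, a type mismatch blocks all five
unrestricted: ✗, the type mismatch rejects it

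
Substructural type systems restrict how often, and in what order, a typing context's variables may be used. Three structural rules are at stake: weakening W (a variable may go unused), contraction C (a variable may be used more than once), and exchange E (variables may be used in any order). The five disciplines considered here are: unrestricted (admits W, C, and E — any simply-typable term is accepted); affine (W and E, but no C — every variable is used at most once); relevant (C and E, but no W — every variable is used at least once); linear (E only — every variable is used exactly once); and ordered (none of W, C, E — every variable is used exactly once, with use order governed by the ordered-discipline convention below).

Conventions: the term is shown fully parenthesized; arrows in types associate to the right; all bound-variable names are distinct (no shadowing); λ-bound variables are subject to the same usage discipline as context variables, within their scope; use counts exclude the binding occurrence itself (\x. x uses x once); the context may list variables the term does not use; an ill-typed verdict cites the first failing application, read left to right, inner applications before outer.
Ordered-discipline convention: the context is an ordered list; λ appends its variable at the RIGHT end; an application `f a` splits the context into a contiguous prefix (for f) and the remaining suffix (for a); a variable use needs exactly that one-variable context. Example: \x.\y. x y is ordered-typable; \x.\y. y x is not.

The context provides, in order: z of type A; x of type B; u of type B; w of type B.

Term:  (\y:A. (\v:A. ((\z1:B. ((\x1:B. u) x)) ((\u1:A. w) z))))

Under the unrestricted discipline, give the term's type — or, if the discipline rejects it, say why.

term : A -> A -> B
use counts: z=1, x=1, u=1, w=1, y [bound]=0, v [bound]=0, z1 [bound]=0, x1 [bound]=0, u1 [bound]=0
left-to-right use order: u, x, w, z
typing: the term checks, with type A -> A -> B
summary: ordered ✗, linear ✗, affine ✓, relevant ✗, unrestricted ✓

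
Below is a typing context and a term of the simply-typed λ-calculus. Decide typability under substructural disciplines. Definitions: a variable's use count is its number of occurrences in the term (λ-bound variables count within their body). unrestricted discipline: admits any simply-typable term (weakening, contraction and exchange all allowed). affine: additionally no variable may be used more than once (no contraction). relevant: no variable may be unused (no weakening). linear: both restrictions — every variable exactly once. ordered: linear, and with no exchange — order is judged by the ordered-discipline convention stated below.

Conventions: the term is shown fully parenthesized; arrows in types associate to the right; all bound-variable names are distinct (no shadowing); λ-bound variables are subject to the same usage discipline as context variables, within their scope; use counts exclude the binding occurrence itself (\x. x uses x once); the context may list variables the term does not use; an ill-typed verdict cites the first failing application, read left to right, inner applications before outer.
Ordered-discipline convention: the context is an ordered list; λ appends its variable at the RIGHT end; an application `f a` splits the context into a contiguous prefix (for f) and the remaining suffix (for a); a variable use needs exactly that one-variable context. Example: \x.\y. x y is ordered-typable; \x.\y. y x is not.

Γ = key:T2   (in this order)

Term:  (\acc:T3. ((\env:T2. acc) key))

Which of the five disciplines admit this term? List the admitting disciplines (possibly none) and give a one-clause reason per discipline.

admitted in: affine, unrestricted
counts: key: 1, acc [bound]: 1, env [bound]: 0
use order (left to right): acc, key
typing: well-typed at T3 → T3
ordered: ✗ — env never used (weakening)
linear: ✗ — env never used (weakening)
affine: ✓ — key, acc, env: no repeats, contraction unneeded
relevant: ✗ — env never used (weakening)
unrestricted: ✓ — typability at T3 → T3 is all that's needed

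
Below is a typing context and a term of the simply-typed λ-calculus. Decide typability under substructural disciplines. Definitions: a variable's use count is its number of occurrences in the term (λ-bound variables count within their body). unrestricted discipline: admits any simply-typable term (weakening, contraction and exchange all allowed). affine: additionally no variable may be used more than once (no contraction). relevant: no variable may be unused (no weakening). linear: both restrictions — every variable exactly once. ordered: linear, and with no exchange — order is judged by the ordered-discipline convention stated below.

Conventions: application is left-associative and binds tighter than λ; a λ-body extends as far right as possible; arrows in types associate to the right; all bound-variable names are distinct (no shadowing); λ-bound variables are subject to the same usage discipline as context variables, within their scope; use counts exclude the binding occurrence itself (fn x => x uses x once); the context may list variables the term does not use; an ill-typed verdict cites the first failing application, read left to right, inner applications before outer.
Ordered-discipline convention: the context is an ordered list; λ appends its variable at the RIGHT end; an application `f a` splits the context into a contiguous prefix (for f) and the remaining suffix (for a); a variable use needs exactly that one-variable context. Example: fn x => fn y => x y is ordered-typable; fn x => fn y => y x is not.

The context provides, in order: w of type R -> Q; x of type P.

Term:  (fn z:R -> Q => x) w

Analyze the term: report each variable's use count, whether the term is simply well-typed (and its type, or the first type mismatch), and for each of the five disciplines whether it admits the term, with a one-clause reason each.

use counts: w: 1×, x: 1×, z (bound): 0×
order of uses: x, w
typing: ✓ — P
ordered: ✗, z never used (weakening)
linear: ✗, z never used (weakening)
affine: ✓, no duplicate uses among w, x, z
relevant: ✗, z never used (weakening)
unrestricted: ✓, typability at P is all that's needed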